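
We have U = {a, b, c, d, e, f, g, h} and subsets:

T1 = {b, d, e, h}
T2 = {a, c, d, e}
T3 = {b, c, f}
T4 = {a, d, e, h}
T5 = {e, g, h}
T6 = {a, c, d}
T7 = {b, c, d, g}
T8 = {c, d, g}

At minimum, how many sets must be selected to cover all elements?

3

T2, T3, T5 together cover {a, b, c, d, e, f, g, h} — every element.
No 2 of the 8 sets cover everything (all 28 pairs fall short), so 3 is minimum.
Greedy (largest uncovered first) would take T1, T2, T3, T5 — 4 sets — but 3 suffice.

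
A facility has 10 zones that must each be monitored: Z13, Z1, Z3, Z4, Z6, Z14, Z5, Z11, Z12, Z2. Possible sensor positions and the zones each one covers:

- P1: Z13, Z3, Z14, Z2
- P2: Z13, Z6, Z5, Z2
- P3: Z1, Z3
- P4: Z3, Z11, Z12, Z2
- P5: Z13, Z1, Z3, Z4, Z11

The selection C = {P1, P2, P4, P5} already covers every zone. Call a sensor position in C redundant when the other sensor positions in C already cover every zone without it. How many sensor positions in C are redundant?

Drop P1: Z14 uncovered — not redundant.
Drop P2: Z6, Z5 uncovered — not redundant.
Drop P4: Z12 uncovered — not redundant.
Drop P5: Z1, Z4 uncovered — not redundant.
None of the sensor positions in C is redundant.

0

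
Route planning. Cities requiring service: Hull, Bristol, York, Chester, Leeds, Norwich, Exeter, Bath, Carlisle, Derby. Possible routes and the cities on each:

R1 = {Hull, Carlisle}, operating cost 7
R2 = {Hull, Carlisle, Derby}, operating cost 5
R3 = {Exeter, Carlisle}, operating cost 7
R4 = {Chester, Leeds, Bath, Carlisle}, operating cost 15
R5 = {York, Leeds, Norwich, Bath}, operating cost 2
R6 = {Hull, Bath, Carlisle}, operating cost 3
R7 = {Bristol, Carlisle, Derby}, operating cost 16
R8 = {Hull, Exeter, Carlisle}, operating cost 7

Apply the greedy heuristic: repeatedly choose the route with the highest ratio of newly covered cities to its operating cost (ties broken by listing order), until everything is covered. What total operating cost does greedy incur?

Pick 1: R5 adds 4 new (York, Leeds, Norwich, Bath) at operating cost 2 (ratio 4/2).
Pick 2: R6 adds 2 new (Hull, Carlisle) at operating cost 3 (ratio 2/3).
Pick 3: R2 adds 1 new (Derby) at operating cost 5 (ratio 1/5).
Pick 4: R3 adds 1 new (Exeter) at operating cost 7 (ratio 1/7).
Pick 5: R4 adds 1 new (Chester) at operating cost 15 (ratio 1/15).
Pick 6: R7 adds 1 new (Bristol) at operating cost 16 (ratio 1/16).
Greedy total operating cost: 2 + 3 + 5 + 7 + 15 + 16 = 48. (The true optimum is 40, so greedy overshoots here.)

48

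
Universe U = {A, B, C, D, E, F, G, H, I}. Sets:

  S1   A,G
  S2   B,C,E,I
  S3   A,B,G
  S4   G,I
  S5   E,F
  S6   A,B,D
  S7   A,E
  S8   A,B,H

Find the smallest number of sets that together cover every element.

S1, S2, S5, S6, S8 together cover {A, B, C, D, E, F, G, H, I} — every element.
No 4 of the 8 sets cover everything (all 70 size-4 selections fall short), so 5 is minimum.

5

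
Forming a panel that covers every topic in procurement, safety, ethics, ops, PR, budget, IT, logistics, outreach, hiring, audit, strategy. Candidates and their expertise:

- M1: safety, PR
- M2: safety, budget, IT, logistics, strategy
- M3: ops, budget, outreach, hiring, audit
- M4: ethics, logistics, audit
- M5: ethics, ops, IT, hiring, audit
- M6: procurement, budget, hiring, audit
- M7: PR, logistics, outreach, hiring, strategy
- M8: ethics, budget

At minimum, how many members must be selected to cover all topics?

4

M1, M5, M6, M7 together cover {procurement, safety, ethics, ops, PR, budget, IT, logistics, outreach, hiring, audit, strategy} — every topic.
No 3 of the 8 members cover everything (all 56 triples fall short), so 4 is minimum.
Greedy (largest uncovered first) would take M2, M3, M1, M4, M6 — 5 members — but 4 suffice.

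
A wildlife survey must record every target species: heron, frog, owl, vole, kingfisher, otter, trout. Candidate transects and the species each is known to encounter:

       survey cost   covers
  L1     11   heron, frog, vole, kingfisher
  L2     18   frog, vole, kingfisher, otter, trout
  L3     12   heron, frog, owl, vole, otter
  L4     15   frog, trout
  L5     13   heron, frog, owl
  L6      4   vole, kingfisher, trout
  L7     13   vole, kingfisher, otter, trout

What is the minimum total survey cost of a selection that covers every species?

16

L3, L6 cover every species at survey cost 12 + 4 = 16.
Any cover uses at least 2 transects; among all covering selections none totals below 16.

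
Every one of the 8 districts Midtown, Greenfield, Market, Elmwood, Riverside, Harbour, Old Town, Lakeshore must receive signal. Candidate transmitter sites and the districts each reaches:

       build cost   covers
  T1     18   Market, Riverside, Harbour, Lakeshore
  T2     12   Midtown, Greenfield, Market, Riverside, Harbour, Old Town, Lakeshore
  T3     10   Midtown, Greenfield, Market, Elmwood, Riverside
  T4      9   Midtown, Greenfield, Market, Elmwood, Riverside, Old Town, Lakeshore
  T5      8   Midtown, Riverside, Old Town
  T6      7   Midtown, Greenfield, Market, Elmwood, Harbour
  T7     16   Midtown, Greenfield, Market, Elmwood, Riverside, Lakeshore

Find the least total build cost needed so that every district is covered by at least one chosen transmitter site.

T4, T6 cover every district at build cost 9 + 7 = 16.
Any cover uses at least 2 transmitter sites; among all covering selections none totals below 16.

16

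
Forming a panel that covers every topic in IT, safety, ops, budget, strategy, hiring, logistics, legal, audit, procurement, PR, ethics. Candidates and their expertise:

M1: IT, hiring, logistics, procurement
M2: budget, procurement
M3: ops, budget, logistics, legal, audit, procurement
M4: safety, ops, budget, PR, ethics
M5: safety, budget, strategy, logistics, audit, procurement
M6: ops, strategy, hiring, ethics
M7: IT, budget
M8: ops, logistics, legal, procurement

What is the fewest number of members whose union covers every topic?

4

M1, M3, M4, M5 together cover {IT, safety, ops, budget, strategy, hiring, logistics, legal, audit, procurement, PR, ethics} — every topic.
No 3 of the 8 members cover everything (all 56 triples fall short), so 4 is minimum.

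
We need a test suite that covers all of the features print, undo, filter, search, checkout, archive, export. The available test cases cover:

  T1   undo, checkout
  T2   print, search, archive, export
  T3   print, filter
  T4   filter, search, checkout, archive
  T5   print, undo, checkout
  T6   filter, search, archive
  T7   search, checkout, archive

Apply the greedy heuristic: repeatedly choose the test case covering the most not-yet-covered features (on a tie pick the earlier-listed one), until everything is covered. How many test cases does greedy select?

Pick 1: T2 covers 4 new features (print, search, archive, export).
Pick 2: T1 covers 2 new features (undo, checkout).
Pick 3: T3 covers 1 new features (filter).
Greedy uses 3 test cases.

3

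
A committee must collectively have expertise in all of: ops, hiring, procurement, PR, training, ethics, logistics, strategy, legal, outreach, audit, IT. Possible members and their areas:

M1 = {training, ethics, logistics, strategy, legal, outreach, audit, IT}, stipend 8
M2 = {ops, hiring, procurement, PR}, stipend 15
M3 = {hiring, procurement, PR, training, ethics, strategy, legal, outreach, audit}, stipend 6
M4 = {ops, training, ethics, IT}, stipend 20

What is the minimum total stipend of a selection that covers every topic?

23

M1, M2 cover every topic at stipend 8 + 15 = 23.
Any cover uses at least 2 members; among all covering selections none totals below 23.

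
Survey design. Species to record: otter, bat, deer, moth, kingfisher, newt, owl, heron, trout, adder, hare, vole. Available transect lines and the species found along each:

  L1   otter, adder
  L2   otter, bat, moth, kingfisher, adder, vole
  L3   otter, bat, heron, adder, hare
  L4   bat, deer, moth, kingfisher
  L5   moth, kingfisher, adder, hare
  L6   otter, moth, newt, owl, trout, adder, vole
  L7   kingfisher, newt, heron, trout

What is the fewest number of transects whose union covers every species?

3

L3, L4, L6 together cover {otter, bat, deer, moth, kingfisher, newt, owl, heron, trout, adder, hare, vole} — every species.
No 2 of the 7 transects cover everything (all 21 pairs fall short), so 3 is minimum.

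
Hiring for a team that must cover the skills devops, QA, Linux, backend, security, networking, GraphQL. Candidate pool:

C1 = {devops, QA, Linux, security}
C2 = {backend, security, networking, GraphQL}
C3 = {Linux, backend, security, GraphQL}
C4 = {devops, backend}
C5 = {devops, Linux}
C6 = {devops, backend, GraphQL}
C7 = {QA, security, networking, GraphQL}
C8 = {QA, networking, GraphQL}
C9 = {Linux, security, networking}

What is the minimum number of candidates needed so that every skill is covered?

2

C1, C2 together cover {devops, QA, Linux, backend, security, networking, GraphQL} — every skill.
No single candidate contains all 7 skills, so 2 is optimal.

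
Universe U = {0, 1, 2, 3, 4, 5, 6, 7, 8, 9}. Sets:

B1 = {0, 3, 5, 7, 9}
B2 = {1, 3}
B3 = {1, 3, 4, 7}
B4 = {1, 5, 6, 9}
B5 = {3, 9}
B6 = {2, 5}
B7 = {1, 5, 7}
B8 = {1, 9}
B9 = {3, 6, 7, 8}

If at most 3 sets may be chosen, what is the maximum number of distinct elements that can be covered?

9

Choosing B1, B3, B9 covers {0, 1, 3, 4, 5, 6, 7, 8, 9} — 9 elements.
No choice of 3 sets does better; here 2 is left uncovered.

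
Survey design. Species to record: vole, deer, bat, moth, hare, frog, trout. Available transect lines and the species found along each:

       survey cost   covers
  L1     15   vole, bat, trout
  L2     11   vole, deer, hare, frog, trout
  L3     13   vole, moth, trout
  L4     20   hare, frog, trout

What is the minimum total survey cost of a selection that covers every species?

39

L1, L2, L3 cover every species at survey cost 15 + 11 + 13 = 39.
Any cover uses at least 3 transects; among all covering selections none totals below 39.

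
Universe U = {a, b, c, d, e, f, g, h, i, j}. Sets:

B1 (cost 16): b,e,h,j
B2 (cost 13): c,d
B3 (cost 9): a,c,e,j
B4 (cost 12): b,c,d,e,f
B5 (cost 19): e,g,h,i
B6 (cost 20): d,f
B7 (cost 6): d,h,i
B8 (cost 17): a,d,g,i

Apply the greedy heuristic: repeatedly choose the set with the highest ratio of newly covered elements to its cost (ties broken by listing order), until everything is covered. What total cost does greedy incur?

44

Pick 1: B7 adds 3 new (d, h, i) at cost 6 (ratio 3/6).
Pick 2: B3 adds 4 new (a, c, e, j) at cost 9 (ratio 4/9).
Pick 3: B4 adds 2 new (b, f) at cost 12 (ratio 2/12).
Pick 4: B8 adds 1 new (g) at cost 17 (ratio 1/17).
Greedy total cost: 6 + 9 + 12 + 17 = 44. (The true optimum is 40, so greedy overshoots here.)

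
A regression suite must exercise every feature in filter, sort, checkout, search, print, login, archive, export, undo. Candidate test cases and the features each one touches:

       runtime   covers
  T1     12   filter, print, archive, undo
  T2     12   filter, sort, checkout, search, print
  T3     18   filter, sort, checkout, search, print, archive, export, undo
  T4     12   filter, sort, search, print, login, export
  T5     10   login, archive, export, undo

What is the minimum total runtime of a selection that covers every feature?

22

T2, T5 cover every feature at runtime 12 + 10 = 22.
Any cover uses at least 2 test cases; among all covering selections none totals below 22.
Greedy by coverage-per-runtime would pick T4, T5, T2 for 34 — worse than the optimum 22.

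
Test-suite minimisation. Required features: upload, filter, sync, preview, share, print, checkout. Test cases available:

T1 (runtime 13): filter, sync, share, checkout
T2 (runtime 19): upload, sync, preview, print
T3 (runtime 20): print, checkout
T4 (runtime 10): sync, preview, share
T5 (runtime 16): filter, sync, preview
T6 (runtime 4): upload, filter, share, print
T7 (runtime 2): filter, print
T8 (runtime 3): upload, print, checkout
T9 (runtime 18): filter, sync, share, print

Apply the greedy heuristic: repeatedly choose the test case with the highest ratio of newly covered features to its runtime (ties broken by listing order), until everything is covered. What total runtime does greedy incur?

17

Pick 1: T6 adds 4 new (upload, filter, share, print) at runtime 4 (ratio 4/4).
Pick 2: T8 adds 1 new (checkout) at runtime 3 (ratio 1/3).
Pick 3: T4 adds 2 new (sync, preview) at runtime 10 (ratio 2/10).
Greedy total runtime: 4 + 3 + 10 = 17. (The true optimum is 15, so greedy overshoots here.)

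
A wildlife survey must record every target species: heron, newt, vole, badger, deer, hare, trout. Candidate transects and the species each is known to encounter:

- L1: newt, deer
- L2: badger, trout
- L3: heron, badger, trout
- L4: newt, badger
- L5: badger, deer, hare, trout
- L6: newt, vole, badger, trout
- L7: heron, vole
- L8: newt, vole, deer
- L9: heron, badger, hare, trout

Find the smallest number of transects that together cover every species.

2

L8, L9 together cover {heron, newt, vole, badger, deer, hare, trout} — every species.
No single transect contains all 7 species, so 2 is optimal.
Greedy (largest uncovered first) would take L5, L6, L3 — 3 transects — but 2 suffice.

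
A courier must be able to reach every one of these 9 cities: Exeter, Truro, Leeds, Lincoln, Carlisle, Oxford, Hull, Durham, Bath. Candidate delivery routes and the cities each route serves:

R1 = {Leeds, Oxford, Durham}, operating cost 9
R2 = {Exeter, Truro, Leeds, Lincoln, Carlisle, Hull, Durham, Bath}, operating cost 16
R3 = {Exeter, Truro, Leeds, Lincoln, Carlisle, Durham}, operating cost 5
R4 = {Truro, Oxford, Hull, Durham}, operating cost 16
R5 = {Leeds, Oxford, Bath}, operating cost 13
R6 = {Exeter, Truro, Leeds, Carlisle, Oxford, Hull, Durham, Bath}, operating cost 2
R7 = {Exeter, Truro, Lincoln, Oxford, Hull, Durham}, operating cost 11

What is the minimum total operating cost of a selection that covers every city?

R3, R6 cover every city at operating cost 5 + 2 = 7.
Any cover uses at least 2 routes; among all covering selections none totals below 7.

7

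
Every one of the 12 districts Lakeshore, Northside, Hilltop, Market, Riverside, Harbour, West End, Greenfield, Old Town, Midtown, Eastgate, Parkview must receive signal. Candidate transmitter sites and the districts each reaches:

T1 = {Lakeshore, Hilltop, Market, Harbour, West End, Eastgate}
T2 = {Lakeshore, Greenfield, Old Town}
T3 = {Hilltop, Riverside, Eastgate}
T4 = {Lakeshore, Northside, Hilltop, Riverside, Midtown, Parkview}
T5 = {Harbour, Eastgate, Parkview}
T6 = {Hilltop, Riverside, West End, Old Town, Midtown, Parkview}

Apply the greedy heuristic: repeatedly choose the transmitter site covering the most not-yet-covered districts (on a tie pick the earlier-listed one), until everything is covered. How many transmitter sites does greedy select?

Pick 1: T1 covers 6 new districts (Lakeshore, Hilltop, Market, Harbour, West End, Eastgate).
Pick 2: T4 covers 4 new districts (Northside, Riverside, Midtown, Parkview).
Pick 3: T2 covers 2 new districts (Greenfield, Old Town).
Greedy uses 3 transmitter sites.

3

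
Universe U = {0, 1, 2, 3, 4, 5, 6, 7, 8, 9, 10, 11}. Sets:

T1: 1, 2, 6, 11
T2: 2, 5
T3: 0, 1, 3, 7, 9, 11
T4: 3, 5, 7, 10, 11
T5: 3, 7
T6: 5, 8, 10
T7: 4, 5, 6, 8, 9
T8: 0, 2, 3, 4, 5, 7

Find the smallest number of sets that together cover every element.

4

T1, T3, T4, T7 together cover {0, 1, 2, 3, 4, 5, 6, 7, 8, 9, 10, 11} — every element.
No 3 of the 8 sets cover everything (all 56 triples fall short), so 4 is minimum.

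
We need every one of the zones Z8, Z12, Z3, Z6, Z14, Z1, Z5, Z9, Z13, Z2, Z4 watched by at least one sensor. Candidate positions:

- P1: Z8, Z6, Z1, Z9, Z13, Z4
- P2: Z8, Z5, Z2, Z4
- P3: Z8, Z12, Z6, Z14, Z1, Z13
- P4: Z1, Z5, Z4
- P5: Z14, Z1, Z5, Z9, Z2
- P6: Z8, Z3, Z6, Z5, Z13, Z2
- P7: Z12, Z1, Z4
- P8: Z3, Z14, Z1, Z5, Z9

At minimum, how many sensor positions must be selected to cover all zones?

P1, P3, P6 together cover {Z8, Z12, Z3, Z6, Z14, Z1, Z5, Z9, Z13, Z2, Z4} — every zone.
No 2 of the 8 sensor positions cover everything (all 28 pairs fall short), so 3 is minimum.

3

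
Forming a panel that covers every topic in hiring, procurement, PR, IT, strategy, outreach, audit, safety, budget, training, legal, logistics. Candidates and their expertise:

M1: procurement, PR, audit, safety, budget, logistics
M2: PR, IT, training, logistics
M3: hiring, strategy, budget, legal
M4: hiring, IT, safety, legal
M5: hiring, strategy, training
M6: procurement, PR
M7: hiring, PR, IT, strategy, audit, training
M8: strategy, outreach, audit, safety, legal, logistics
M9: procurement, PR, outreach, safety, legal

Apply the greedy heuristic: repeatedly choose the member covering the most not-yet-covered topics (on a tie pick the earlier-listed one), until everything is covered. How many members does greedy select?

3

Pick 1: M1 covers 6 new topics (procurement, PR, audit, safety, budget, logistics).
Pick 2: M7 covers 4 new topics (hiring, IT, strategy, training).
Pick 3: M8 covers 2 new topics (outreach, legal).
Greedy uses 3 members.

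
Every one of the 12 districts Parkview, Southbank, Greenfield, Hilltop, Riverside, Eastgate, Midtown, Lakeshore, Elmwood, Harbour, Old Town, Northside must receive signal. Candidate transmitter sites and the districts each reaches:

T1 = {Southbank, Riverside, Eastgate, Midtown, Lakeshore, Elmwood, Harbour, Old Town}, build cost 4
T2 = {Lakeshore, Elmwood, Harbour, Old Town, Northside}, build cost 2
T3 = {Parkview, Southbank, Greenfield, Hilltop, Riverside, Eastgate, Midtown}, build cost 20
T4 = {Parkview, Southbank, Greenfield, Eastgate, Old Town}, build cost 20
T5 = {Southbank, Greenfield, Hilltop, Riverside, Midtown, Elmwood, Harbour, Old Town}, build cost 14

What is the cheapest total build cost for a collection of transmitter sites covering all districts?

22

T2, T3 cover every district at build cost 2 + 20 = 22.
Any cover uses at least 2 transmitter sites; among all covering selections none totals below 22.
Greedy by coverage-per-build cost would pick T2, T1, T3 for 26 — worse than the optimum 22.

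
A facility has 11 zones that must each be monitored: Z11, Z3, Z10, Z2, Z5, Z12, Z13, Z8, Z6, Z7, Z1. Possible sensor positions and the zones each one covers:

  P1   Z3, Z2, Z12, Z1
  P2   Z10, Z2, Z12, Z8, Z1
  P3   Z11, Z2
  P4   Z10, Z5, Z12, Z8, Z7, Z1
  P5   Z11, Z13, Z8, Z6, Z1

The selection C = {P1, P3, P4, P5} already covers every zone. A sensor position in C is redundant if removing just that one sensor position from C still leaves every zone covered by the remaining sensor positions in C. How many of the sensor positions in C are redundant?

1

Drop P1: Z3 uncovered — not redundant.
Drop P3: the rest still cover every zone — redundant.
Drop P4: Z10, Z5, Z7 uncovered — not redundant.
Drop P5: Z13, Z6 uncovered — not redundant.
1 redundant: P3.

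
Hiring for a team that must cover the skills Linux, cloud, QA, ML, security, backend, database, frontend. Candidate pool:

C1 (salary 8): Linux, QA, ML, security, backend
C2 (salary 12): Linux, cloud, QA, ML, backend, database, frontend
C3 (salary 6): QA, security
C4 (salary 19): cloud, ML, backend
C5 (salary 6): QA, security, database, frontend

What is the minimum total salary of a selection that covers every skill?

C2, C3 cover every skill at salary 12 + 6 = 18.
Any cover uses at least 2 candidates; among all covering selections none totals below 18.

18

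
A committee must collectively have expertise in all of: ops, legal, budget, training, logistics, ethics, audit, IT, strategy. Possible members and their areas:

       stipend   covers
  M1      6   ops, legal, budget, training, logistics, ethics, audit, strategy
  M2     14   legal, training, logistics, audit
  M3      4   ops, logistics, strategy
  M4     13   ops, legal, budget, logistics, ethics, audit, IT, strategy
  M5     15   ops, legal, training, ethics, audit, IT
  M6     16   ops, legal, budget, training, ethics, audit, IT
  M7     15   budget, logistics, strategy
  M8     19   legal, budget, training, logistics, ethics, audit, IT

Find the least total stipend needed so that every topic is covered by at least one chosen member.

19

M1, M4 cover every topic at stipend 6 + 13 = 19.
Any cover uses at least 2 members; among all covering selections none totals below 19.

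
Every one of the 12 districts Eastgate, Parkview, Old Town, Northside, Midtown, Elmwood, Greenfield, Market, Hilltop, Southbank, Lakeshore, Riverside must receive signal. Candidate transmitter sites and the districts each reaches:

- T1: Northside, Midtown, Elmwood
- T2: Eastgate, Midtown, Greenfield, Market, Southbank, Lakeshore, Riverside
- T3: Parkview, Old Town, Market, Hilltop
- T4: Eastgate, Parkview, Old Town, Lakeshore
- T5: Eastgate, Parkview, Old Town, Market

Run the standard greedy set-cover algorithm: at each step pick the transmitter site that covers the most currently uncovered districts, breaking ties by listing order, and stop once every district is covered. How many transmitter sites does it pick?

3

Pick 1: T2 covers 7 new districts (Eastgate, Midtown, Greenfield, Market, Southbank, Lakeshore, Riverside).
Pick 2: T3 covers 3 new districts (Parkview, Old Town, Hilltop).
Pick 3: T1 covers 2 new districts (Northside, Elmwood).
Greedy uses 3 transmitter sites.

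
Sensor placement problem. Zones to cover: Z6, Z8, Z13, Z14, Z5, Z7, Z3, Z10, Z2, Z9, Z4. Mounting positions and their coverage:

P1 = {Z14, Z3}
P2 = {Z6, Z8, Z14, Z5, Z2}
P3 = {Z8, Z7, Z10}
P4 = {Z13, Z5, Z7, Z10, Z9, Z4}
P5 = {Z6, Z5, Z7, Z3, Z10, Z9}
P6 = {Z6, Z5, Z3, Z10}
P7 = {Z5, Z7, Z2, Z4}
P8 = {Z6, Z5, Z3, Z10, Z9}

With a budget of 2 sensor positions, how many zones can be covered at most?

Choosing P2, P4 covers {Z6, Z8, Z13, Z14, Z5, Z7, Z10, Z2, Z9, Z4} — 10 zones.
No choice of 2 sensor positions does better; here Z3 is left uncovered.

10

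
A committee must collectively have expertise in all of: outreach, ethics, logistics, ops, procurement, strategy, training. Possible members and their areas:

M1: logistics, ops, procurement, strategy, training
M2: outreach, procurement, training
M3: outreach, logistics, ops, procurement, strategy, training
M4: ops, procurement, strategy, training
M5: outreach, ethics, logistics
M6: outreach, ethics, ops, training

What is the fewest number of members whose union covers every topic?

2

M1, M5 together cover {outreach, ethics, logistics, ops, procurement, strategy, training} — every topic.
No single member contains all 7 topics, so 2 is optimal.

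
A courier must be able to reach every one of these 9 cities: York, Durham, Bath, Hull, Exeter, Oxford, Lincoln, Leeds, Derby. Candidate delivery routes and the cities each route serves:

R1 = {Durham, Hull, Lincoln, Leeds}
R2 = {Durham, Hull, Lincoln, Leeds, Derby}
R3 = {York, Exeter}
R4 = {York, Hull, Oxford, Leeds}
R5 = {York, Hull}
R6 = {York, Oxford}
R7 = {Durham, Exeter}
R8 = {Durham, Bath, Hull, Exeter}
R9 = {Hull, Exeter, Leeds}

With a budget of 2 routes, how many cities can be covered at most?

7

Choosing R2, R3 covers {York, Durham, Hull, Exeter, Lincoln, Leeds, Derby} — 7 cities.
No choice of 2 routes does better; here Bath, Oxford are left uncovered.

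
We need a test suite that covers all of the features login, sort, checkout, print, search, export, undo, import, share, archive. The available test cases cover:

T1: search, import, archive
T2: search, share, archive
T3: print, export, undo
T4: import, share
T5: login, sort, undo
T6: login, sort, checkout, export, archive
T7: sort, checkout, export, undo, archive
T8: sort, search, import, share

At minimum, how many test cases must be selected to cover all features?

3

T3, T6, T8 together cover {login, sort, checkout, print, search, export, undo, import, share, archive} — every feature.
No 2 of the 8 test cases cover everything (all 28 pairs fall short), so 3 is minimum.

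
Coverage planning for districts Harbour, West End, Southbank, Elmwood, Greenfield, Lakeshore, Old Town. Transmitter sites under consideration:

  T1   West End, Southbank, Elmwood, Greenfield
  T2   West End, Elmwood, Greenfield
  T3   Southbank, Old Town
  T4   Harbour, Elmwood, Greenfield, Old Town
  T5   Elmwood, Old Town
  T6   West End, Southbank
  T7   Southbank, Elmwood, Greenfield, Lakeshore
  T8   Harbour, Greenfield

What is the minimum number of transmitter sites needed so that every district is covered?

T1, T4, T7 together cover {Harbour, West End, Southbank, Elmwood, Greenfield, Lakeshore, Old Town} — every district.
No 2 of the 8 transmitter sites cover everything (all 28 pairs fall short), so 3 is minimum.

3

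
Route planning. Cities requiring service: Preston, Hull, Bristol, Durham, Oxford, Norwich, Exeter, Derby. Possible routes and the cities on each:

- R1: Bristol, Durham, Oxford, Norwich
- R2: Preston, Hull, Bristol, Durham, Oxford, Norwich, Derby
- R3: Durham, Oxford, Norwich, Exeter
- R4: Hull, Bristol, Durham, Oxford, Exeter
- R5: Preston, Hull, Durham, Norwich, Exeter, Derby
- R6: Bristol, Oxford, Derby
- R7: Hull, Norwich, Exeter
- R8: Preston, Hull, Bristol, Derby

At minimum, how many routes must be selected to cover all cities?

R1, R5 together cover {Preston, Hull, Bristol, Durham, Oxford, Norwich, Exeter, Derby} — every city.
No single route contains all 8 cities, so 2 is optimal.

2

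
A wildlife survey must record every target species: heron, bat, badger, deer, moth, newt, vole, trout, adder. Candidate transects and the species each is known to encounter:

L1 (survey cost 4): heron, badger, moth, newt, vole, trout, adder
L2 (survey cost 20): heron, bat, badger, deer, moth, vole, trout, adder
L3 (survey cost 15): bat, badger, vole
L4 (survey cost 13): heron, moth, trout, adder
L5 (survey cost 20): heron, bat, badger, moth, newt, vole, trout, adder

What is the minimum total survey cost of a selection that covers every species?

L1, L2 cover every species at survey cost 4 + 20 = 24.
Any cover uses at least 2 transects; among all covering selections none totals below 24.

24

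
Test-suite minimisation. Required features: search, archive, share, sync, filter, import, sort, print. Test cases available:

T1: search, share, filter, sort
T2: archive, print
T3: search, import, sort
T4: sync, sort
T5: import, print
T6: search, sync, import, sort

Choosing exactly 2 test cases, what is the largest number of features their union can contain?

Choosing T1, T2 covers {search, archive, share, filter, sort, print} — 6 features.
No choice of 2 test cases does better; here sync, import are left uncovered.

6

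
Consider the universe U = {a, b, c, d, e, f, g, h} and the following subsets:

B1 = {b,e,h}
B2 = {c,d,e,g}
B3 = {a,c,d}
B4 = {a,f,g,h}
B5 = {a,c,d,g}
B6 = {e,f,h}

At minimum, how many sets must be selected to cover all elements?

B1, B2, B4 together cover {a, b, c, d, e, f, g, h} — every element.
No 2 of the 6 sets cover everything (all 15 pairs fall short), so 3 is minimum.

3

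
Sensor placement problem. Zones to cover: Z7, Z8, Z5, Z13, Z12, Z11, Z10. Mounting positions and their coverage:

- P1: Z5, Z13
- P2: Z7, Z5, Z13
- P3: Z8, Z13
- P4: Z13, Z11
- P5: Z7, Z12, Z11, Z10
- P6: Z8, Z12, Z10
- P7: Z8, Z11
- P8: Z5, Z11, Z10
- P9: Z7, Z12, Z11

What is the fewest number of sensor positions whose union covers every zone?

P1, P3, P5 together cover {Z7, Z8, Z5, Z13, Z12, Z11, Z10} — every zone.
No 2 of the 9 sensor positions cover everything (all 36 pairs fall short), so 3 is minimum.

3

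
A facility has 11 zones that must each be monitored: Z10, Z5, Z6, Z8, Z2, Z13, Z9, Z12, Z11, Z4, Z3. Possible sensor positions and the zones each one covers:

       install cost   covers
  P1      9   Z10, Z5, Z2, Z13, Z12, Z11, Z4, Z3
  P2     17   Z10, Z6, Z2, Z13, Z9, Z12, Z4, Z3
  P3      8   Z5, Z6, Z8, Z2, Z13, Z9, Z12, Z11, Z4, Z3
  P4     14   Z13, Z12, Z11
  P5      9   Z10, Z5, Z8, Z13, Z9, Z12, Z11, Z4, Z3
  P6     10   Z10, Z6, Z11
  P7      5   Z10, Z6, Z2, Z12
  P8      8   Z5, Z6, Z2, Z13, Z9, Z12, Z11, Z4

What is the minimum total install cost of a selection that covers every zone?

13

P3, P7 cover every zone at install cost 8 + 5 = 13.
Any cover uses at least 2 sensor positions; among all covering selections none totals below 13.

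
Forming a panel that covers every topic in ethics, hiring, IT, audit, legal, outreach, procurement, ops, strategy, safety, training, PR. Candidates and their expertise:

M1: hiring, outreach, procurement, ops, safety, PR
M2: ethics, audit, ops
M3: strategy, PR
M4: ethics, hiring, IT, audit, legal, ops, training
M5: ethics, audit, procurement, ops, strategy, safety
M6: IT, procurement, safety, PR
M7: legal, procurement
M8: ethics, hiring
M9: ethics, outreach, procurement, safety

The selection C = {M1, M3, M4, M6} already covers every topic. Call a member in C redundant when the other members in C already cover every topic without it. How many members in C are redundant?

1

Drop M1: outreach uncovered — not redundant.
Drop M3: strategy uncovered — not redundant.
Drop M4: ethics, audit, legal, training uncovered — not redundant.
Drop M6: the rest still cover every topic — redundant.
1 redundant: M6.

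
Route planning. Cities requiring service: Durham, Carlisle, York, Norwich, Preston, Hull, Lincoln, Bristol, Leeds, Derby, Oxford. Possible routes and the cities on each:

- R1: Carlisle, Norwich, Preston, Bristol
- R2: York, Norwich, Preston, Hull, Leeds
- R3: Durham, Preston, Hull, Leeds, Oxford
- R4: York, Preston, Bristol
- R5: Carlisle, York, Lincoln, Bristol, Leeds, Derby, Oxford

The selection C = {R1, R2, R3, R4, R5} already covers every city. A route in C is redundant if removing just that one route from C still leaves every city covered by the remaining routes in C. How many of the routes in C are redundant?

Drop R1: the rest still cover every city — redundant.
Drop R2: the rest still cover every city — redundant.
Drop R3: Durham uncovered — not redundant.
Drop R4: the rest still cover every city — redundant.
Drop R5: Lincoln, Derby uncovered — not redundant.
3 redundant: R1, R2, R4.

3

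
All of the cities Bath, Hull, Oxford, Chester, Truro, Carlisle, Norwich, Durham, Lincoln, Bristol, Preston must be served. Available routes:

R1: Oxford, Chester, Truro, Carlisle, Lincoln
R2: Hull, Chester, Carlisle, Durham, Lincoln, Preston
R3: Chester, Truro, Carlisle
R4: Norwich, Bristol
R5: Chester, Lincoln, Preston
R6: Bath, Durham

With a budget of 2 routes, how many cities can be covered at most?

8

Choosing R1, R2 covers {Hull, Oxford, Chester, Truro, Carlisle, Durham, Lincoln, Preston} — 8 cities.
No choice of 2 routes does better; here Bath, Norwich, Bristol are left uncovered.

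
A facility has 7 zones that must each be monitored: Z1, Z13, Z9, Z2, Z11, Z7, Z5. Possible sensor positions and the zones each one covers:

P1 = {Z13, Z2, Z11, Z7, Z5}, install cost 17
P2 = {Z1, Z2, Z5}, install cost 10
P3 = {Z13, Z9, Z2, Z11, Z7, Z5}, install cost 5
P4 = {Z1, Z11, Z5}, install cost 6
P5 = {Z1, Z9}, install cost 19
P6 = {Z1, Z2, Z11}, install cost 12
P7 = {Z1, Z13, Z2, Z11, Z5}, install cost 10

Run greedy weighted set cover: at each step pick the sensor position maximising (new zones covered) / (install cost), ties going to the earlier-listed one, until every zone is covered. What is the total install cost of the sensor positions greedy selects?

11

Pick 1: P3 adds 6 new (Z13, Z9, Z2, Z11, Z7, Z5) at install cost 5 (ratio 6/5).
Pick 2: P4 adds 1 new (Z1) at install cost 6 (ratio 1/6).
Greedy total install cost: 5 + 6 = 11.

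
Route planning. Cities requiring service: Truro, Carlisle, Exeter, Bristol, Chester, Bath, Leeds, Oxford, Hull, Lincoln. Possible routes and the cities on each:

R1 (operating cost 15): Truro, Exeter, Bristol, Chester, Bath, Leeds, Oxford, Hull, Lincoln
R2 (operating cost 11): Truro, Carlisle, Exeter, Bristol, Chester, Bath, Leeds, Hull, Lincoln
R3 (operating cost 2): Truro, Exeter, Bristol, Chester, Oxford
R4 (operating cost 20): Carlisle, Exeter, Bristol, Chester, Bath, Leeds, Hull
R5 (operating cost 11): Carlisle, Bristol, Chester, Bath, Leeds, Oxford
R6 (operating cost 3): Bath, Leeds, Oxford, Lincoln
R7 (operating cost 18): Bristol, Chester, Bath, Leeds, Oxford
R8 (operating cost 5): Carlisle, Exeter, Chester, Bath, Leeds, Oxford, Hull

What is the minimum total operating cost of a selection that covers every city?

10

R3, R6, R8 cover every city at operating cost 2 + 3 + 5 = 10.
Any cover uses at least 2 routes; among all covering selections none totals below 10.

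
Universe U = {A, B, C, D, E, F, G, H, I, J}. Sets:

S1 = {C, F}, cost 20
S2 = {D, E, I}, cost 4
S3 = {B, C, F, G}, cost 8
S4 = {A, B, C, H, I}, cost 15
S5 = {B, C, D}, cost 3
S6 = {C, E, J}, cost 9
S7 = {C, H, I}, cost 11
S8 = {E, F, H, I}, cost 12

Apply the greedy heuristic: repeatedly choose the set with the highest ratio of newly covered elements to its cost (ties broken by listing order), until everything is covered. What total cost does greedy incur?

39

Pick 1: S5 adds 3 new (B, C, D) at cost 3 (ratio 3/3).
Pick 2: S2 adds 2 new (E, I) at cost 4 (ratio 2/4).
Pick 3: S3 adds 2 new (F, G) at cost 8 (ratio 2/8).
Pick 4: S4 adds 2 new (A, H) at cost 15 (ratio 2/15).
Pick 5: S6 adds 1 new (J) at cost 9 (ratio 1/9).
Greedy total cost: 3 + 4 + 8 + 15 + 9 = 39. (The true optimum is 35, so greedy overshoots here.)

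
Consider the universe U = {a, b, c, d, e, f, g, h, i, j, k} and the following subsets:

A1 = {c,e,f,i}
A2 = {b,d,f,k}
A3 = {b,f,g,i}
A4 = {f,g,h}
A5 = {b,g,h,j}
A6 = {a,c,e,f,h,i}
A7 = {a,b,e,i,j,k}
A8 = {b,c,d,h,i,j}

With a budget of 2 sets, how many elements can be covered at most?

Choosing A2, A6 covers {a, b, c, d, e, f, h, i, k} — 9 elements.
No choice of 2 sets does better; here g, j are left uncovered.

9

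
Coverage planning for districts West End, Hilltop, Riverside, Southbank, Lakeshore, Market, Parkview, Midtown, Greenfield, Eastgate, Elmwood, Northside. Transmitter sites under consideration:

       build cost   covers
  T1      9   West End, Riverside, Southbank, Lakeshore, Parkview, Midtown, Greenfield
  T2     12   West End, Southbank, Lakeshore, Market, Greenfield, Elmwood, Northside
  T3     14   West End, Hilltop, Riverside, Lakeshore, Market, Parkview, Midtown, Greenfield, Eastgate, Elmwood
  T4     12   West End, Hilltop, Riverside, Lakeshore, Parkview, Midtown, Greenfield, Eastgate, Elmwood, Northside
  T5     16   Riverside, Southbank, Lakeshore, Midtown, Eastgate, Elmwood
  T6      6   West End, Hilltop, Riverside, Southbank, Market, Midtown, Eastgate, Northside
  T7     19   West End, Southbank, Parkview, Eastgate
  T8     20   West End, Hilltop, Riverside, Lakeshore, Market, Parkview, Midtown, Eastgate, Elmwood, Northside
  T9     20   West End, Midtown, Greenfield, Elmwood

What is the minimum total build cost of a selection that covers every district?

T4, T6 cover every district at build cost 12 + 6 = 18.
Any cover uses at least 2 transmitter sites; among all covering selections none totals below 18.

18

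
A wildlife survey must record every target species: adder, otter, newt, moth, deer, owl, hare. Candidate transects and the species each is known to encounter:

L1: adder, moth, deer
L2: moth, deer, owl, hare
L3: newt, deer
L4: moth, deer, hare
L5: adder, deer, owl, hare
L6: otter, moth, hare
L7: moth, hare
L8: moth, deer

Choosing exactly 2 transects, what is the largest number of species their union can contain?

Choosing L5, L6 covers {adder, otter, moth, deer, owl, hare} — 6 species.
No choice of 2 transects does better; here newt is left uncovered.

6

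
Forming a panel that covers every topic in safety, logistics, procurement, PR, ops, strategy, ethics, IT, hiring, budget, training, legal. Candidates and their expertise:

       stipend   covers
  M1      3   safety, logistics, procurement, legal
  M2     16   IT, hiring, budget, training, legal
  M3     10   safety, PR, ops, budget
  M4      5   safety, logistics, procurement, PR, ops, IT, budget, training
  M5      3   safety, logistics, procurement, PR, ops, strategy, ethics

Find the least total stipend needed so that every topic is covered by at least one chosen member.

M2, M5 cover every topic at stipend 16 + 3 = 19.
Any cover uses at least 2 members; among all covering selections none totals below 19.

19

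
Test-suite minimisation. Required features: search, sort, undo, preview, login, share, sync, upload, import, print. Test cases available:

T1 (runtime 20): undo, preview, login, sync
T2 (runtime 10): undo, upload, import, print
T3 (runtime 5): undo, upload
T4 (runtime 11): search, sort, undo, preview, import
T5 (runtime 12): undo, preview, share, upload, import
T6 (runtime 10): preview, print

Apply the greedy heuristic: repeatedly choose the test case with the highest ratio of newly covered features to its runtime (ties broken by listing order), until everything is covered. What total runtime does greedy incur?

53

Pick 1: T4 adds 5 new (search, sort, undo, preview, import) at runtime 11 (ratio 5/11).
Pick 2: T2 adds 2 new (upload, print) at runtime 10 (ratio 2/10).
Pick 3: T1 adds 2 new (login, sync) at runtime 20 (ratio 2/20).
Pick 4: T5 adds 1 new (share) at runtime 12 (ratio 1/12).
Greedy total runtime: 11 + 10 + 20 + 12 = 53.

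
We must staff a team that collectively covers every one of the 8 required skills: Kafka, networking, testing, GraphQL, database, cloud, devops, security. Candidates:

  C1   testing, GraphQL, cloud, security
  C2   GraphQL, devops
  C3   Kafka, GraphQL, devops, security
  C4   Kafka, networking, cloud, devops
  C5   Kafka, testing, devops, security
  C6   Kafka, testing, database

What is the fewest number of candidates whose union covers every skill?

C1, C4, C6 together cover {Kafka, networking, testing, GraphQL, database, cloud, devops, security} — every skill.
No 2 of the 6 candidates cover everything (all 15 pairs fall short), so 3 is minimum.

3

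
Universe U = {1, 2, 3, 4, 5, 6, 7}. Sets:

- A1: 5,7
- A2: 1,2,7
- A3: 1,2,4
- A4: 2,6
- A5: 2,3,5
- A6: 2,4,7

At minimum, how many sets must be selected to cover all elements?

4

A1, A3, A4, A5 together cover {1, 2, 3, 4, 5, 6, 7} — every element.
No 3 of the 6 sets cover everything (all 20 triples fall short), so 4 is minimum.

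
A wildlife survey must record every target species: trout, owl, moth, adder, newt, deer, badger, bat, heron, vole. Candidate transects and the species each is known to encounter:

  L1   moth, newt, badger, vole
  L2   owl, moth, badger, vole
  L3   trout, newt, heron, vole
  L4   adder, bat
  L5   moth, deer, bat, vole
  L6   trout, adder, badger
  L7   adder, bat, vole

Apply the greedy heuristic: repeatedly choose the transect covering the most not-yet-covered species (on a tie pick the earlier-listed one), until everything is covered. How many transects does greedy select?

Pick 1: L1 covers 4 new species (moth, newt, badger, vole).
Pick 2: L3 covers 2 new species (trout, heron).
Pick 3: L4 covers 2 new species (adder, bat).
Pick 4: L2 covers 1 new species (owl).
Pick 5: L5 covers 1 new species (deer).
Greedy uses 5 transects. (The true minimum is 4.)

5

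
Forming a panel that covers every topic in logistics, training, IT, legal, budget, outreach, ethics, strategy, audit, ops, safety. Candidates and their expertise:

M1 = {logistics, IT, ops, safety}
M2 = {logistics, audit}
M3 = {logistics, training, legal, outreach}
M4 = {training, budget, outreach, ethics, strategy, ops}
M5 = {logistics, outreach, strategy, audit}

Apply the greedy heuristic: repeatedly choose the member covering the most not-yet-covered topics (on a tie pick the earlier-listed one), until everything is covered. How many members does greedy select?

Pick 1: M4 covers 6 new topics (training, budget, outreach, ethics, strategy, ops).
Pick 2: M1 covers 3 new topics (logistics, IT, safety).
Pick 3: M2 covers 1 new topics (audit).
Pick 4: M3 covers 1 new topics (legal).
Greedy uses 4 members.

4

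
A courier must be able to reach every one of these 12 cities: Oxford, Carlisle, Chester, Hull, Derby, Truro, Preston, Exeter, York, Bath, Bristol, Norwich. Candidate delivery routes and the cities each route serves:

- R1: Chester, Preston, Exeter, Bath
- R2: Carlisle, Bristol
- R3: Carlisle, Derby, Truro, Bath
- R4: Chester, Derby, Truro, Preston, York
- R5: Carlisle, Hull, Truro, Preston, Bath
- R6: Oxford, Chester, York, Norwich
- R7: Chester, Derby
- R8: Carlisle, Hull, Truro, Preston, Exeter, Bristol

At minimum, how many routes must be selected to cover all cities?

R3, R6, R8 together cover {Oxford, Carlisle, Chester, Hull, Derby, Truro, Preston, Exeter, York, Bath, Bristol, Norwich} — every city.
No 2 of the 8 routes cover everything (all 28 pairs fall short), so 3 is minimum.

3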